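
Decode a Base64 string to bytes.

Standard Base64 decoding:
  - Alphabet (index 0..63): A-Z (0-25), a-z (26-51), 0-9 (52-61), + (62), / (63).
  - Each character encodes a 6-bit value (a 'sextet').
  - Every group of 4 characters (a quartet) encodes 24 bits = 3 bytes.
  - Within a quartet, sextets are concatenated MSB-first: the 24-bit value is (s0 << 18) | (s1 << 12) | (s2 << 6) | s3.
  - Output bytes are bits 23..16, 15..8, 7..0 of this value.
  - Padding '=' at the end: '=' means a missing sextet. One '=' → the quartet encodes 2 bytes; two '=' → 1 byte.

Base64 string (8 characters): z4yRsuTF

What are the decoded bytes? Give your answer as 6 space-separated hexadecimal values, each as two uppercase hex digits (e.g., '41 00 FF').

Answer: CF 8C 91 B2 E4 C5

Derivation:
After char 0 ('z'=51): chars_in_quartet=1 acc=0x33 bytes_emitted=0
After char 1 ('4'=56): chars_in_quartet=2 acc=0xCF8 bytes_emitted=0
After char 2 ('y'=50): chars_in_quartet=3 acc=0x33E32 bytes_emitted=0
After char 3 ('R'=17): chars_in_quartet=4 acc=0xCF8C91 -> emit CF 8C 91, reset; bytes_emitted=3
After char 4 ('s'=44): chars_in_quartet=1 acc=0x2C bytes_emitted=3
After char 5 ('u'=46): chars_in_quartet=2 acc=0xB2E bytes_emitted=3
After char 6 ('T'=19): chars_in_quartet=3 acc=0x2CB93 bytes_emitted=3
After char 7 ('F'=5): chars_in_quartet=4 acc=0xB2E4C5 -> emit B2 E4 C5, reset; bytes_emitted=6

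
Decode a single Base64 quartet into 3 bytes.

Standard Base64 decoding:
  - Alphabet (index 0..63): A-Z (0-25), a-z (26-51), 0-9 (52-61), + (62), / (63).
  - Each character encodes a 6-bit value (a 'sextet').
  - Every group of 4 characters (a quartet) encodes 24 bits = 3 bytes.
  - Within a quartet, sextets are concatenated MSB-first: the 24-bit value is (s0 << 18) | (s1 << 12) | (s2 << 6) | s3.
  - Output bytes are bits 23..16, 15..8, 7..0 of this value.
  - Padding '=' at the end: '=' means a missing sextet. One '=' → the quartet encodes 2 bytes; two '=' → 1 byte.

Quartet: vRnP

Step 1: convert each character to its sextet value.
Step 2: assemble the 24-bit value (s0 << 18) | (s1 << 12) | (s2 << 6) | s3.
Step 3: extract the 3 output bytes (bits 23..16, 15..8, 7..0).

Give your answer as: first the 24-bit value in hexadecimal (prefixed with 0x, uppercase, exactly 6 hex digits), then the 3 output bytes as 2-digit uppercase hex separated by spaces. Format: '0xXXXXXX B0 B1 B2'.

Answer: 0xBD19CF BD 19 CF

Derivation:
Sextets: v=47, R=17, n=39, P=15
24-bit: (47<<18) | (17<<12) | (39<<6) | 15
      = 0xBC0000 | 0x011000 | 0x0009C0 | 0x00000F
      = 0xBD19CF
Bytes: (v>>16)&0xFF=BD, (v>>8)&0xFF=19, v&0xFF=CF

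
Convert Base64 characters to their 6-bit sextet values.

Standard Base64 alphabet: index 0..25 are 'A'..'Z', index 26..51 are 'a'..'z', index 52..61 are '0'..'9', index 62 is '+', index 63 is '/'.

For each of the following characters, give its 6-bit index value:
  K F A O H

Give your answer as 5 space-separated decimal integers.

'K': A..Z range, ord('K') − ord('A') = 10
'F': A..Z range, ord('F') − ord('A') = 5
'A': A..Z range, ord('A') − ord('A') = 0
'O': A..Z range, ord('O') − ord('A') = 14
'H': A..Z range, ord('H') − ord('A') = 7

Answer: 10 5 0 14 7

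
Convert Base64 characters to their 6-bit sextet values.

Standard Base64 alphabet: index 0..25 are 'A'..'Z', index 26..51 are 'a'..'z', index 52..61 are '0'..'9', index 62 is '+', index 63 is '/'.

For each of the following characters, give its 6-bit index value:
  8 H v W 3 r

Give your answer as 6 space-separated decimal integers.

Answer: 60 7 47 22 55 43

Derivation:
'8': 0..9 range, 52 + ord('8') − ord('0') = 60
'H': A..Z range, ord('H') − ord('A') = 7
'v': a..z range, 26 + ord('v') − ord('a') = 47
'W': A..Z range, ord('W') − ord('A') = 22
'3': 0..9 range, 52 + ord('3') − ord('0') = 55
'r': a..z range, 26 + ord('r') − ord('a') = 43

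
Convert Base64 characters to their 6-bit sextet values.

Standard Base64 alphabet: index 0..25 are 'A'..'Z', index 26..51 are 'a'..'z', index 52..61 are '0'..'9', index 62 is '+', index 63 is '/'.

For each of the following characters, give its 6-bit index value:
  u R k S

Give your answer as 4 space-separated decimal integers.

'u': a..z range, 26 + ord('u') − ord('a') = 46
'R': A..Z range, ord('R') − ord('A') = 17
'k': a..z range, 26 + ord('k') − ord('a') = 36
'S': A..Z range, ord('S') − ord('A') = 18

Answer: 46 17 36 18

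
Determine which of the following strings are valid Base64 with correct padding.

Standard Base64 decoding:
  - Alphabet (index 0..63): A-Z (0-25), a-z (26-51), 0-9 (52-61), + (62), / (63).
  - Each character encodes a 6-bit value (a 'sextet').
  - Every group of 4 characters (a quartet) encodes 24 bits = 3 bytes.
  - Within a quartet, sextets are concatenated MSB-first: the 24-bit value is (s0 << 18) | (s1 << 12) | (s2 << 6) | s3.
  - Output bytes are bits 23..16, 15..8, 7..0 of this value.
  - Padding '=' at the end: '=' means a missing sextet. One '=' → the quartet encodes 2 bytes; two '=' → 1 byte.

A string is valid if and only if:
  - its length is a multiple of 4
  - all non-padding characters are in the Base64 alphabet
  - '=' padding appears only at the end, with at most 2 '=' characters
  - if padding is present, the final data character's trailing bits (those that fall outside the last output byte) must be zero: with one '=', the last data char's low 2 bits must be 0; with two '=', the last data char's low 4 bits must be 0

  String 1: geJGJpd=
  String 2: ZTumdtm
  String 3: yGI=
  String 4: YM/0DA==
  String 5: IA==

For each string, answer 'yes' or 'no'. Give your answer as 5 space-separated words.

Answer: no no yes yes yes

Derivation:
String 1: 'geJGJpd=' → invalid (bad trailing bits)
String 2: 'ZTumdtm' → invalid (len=7 not mult of 4)
String 3: 'yGI=' → valid
String 4: 'YM/0DA==' → valid
String 5: 'IA==' → valid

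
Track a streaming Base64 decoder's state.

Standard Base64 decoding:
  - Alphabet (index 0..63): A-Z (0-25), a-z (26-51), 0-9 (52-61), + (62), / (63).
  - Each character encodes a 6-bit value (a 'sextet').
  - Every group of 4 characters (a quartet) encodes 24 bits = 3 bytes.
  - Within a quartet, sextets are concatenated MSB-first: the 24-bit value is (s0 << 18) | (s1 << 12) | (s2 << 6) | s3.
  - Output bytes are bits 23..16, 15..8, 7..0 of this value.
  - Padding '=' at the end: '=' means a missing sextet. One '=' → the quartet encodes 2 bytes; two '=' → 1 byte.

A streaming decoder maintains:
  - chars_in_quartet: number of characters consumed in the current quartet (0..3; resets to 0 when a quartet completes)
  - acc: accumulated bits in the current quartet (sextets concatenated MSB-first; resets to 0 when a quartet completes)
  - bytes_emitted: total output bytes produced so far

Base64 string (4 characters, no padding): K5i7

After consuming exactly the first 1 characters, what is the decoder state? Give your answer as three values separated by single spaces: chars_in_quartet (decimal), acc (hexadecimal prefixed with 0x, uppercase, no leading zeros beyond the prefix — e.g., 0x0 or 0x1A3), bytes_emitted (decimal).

After char 0 ('K'=10): chars_in_quartet=1 acc=0xA bytes_emitted=0

Answer: 1 0xA 0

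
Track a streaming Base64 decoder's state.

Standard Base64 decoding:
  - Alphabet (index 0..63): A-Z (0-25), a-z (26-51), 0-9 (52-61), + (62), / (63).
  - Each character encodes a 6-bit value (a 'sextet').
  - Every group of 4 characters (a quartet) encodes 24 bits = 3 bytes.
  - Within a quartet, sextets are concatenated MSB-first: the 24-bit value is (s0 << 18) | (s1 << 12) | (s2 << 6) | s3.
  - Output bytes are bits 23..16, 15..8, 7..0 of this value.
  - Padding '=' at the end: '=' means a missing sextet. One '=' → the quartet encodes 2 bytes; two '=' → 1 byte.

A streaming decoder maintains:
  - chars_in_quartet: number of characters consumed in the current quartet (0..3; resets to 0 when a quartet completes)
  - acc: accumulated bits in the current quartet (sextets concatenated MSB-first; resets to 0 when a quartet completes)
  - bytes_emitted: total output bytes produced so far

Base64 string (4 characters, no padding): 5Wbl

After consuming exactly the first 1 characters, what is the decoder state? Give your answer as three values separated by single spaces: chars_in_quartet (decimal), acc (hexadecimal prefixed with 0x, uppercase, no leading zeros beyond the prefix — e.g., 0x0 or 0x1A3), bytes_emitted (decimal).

After char 0 ('5'=57): chars_in_quartet=1 acc=0x39 bytes_emitted=0

Answer: 1 0x39 0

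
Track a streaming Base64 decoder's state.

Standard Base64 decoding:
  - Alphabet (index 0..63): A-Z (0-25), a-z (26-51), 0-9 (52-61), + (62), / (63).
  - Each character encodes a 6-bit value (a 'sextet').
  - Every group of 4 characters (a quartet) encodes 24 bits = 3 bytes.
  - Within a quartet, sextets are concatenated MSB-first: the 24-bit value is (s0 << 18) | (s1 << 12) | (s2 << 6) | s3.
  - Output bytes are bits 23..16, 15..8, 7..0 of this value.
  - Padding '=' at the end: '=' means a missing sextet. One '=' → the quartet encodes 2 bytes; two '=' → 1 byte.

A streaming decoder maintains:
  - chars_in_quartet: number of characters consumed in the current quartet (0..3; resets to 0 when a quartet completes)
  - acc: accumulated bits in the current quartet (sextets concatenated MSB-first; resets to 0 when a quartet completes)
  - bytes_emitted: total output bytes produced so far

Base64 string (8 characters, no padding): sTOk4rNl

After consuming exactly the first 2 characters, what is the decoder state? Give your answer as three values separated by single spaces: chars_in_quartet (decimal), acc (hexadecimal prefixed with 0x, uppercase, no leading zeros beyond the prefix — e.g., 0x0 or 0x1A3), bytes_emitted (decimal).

After char 0 ('s'=44): chars_in_quartet=1 acc=0x2C bytes_emitted=0
After char 1 ('T'=19): chars_in_quartet=2 acc=0xB13 bytes_emitted=0

Answer: 2 0xB13 0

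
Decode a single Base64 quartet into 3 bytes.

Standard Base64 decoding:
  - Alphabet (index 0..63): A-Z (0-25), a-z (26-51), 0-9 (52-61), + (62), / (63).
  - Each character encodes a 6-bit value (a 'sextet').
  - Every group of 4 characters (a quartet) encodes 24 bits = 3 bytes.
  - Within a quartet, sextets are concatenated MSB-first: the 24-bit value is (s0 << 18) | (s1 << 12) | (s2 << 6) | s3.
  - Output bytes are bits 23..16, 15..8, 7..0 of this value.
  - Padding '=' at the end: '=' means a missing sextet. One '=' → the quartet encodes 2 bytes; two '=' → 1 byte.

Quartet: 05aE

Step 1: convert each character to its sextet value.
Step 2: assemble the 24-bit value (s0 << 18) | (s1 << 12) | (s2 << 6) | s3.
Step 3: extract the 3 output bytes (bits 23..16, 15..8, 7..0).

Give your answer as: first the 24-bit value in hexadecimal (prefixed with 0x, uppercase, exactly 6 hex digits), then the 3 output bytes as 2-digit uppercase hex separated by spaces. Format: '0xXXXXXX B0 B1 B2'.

Answer: 0xD39684 D3 96 84

Derivation:
Sextets: 0=52, 5=57, a=26, E=4
24-bit: (52<<18) | (57<<12) | (26<<6) | 4
      = 0xD00000 | 0x039000 | 0x000680 | 0x000004
      = 0xD39684
Bytes: (v>>16)&0xFF=D3, (v>>8)&0xFF=96, v&0xFF=84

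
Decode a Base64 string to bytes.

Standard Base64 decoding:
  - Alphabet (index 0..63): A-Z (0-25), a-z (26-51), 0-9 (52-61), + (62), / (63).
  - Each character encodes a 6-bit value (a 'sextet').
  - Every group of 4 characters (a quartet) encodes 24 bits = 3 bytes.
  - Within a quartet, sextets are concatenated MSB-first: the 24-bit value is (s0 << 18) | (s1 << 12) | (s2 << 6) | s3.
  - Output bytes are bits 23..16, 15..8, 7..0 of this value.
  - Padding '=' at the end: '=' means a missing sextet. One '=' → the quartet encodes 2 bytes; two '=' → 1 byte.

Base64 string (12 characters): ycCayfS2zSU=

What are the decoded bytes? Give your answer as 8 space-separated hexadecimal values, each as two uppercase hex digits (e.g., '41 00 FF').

After char 0 ('y'=50): chars_in_quartet=1 acc=0x32 bytes_emitted=0
After char 1 ('c'=28): chars_in_quartet=2 acc=0xC9C bytes_emitted=0
After char 2 ('C'=2): chars_in_quartet=3 acc=0x32702 bytes_emitted=0
After char 3 ('a'=26): chars_in_quartet=4 acc=0xC9C09A -> emit C9 C0 9A, reset; bytes_emitted=3
After char 4 ('y'=50): chars_in_quartet=1 acc=0x32 bytes_emitted=3
After char 5 ('f'=31): chars_in_quartet=2 acc=0xC9F bytes_emitted=3
After char 6 ('S'=18): chars_in_quartet=3 acc=0x327D2 bytes_emitted=3
After char 7 ('2'=54): chars_in_quartet=4 acc=0xC9F4B6 -> emit C9 F4 B6, reset; bytes_emitted=6
After char 8 ('z'=51): chars_in_quartet=1 acc=0x33 bytes_emitted=6
After char 9 ('S'=18): chars_in_quartet=2 acc=0xCD2 bytes_emitted=6
After char 10 ('U'=20): chars_in_quartet=3 acc=0x33494 bytes_emitted=6
Padding '=': partial quartet acc=0x33494 -> emit CD 25; bytes_emitted=8

Answer: C9 C0 9A C9 F4 B6 CD 25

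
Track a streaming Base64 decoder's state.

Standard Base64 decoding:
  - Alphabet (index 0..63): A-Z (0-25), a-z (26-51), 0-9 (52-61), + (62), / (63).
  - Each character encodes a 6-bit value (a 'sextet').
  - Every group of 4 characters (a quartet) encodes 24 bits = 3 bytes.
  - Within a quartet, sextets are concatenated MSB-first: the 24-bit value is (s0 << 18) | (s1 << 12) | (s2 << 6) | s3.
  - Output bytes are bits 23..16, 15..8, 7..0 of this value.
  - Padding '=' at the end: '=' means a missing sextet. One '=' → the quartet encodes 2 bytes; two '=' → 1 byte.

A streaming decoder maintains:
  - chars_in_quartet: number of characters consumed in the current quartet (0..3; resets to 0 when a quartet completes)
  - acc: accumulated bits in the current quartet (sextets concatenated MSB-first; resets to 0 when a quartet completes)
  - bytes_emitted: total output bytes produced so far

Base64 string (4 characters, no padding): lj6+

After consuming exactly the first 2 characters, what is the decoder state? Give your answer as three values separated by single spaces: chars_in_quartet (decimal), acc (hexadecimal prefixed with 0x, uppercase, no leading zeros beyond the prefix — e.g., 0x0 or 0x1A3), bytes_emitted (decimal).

After char 0 ('l'=37): chars_in_quartet=1 acc=0x25 bytes_emitted=0
After char 1 ('j'=35): chars_in_quartet=2 acc=0x963 bytes_emitted=0

Answer: 2 0x963 0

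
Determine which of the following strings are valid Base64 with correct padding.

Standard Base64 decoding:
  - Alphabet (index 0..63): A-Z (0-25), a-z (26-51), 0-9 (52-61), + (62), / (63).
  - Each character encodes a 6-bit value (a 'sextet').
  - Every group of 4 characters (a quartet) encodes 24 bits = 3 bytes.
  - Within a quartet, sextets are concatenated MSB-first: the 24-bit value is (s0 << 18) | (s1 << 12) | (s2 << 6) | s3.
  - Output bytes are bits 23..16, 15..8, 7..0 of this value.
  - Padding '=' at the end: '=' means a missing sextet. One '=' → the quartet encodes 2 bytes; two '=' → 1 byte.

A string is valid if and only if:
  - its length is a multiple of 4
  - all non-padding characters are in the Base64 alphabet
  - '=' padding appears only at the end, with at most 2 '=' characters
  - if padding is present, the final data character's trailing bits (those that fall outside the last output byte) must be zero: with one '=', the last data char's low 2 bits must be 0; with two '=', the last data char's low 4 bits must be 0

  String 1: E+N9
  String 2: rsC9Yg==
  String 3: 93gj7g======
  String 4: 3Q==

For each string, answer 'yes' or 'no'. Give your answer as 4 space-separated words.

String 1: 'E+N9' → valid
String 2: 'rsC9Yg==' → valid
String 3: '93gj7g======' → invalid (6 pad chars (max 2))
String 4: '3Q==' → valid

Answer: yes yes no yes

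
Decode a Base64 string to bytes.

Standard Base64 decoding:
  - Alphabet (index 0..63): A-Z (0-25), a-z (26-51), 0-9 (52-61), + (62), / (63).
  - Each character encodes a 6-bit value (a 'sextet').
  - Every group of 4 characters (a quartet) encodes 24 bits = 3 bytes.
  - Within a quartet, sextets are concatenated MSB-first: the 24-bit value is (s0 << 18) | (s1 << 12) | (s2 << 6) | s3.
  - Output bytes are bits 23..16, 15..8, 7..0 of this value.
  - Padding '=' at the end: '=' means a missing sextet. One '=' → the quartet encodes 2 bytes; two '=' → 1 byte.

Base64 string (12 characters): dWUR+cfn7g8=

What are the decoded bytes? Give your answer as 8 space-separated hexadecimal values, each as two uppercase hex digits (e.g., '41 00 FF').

After char 0 ('d'=29): chars_in_quartet=1 acc=0x1D bytes_emitted=0
After char 1 ('W'=22): chars_in_quartet=2 acc=0x756 bytes_emitted=0
After char 2 ('U'=20): chars_in_quartet=3 acc=0x1D594 bytes_emitted=0
After char 3 ('R'=17): chars_in_quartet=4 acc=0x756511 -> emit 75 65 11, reset; bytes_emitted=3
After char 4 ('+'=62): chars_in_quartet=1 acc=0x3E bytes_emitted=3
After char 5 ('c'=28): chars_in_quartet=2 acc=0xF9C bytes_emitted=3
After char 6 ('f'=31): chars_in_quartet=3 acc=0x3E71F bytes_emitted=3
After char 7 ('n'=39): chars_in_quartet=4 acc=0xF9C7E7 -> emit F9 C7 E7, reset; bytes_emitted=6
After char 8 ('7'=59): chars_in_quartet=1 acc=0x3B bytes_emitted=6
After char 9 ('g'=32): chars_in_quartet=2 acc=0xEE0 bytes_emitted=6
After char 10 ('8'=60): chars_in_quartet=3 acc=0x3B83C bytes_emitted=6
Padding '=': partial quartet acc=0x3B83C -> emit EE 0F; bytes_emitted=8

Answer: 75 65 11 F9 C7 E7 EE 0F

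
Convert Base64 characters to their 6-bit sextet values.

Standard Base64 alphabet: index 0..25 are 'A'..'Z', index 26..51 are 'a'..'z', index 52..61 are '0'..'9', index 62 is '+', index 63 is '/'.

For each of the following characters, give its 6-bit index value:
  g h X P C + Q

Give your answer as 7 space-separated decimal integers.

Answer: 32 33 23 15 2 62 16

Derivation:
'g': a..z range, 26 + ord('g') − ord('a') = 32
'h': a..z range, 26 + ord('h') − ord('a') = 33
'X': A..Z range, ord('X') − ord('A') = 23
'P': A..Z range, ord('P') − ord('A') = 15
'C': A..Z range, ord('C') − ord('A') = 2
'+': index 62
'Q': A..Z range, ord('Q') − ord('A') = 16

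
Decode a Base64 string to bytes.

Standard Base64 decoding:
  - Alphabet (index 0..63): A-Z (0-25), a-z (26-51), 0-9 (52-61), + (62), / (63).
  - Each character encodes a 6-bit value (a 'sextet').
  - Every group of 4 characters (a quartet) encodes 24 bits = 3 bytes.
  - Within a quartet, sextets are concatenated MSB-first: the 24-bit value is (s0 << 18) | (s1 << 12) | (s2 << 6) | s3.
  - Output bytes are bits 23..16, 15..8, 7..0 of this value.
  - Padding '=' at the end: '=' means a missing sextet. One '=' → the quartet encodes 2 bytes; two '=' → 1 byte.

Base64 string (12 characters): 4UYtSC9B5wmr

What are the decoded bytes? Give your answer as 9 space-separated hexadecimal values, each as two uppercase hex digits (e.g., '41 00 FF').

After char 0 ('4'=56): chars_in_quartet=1 acc=0x38 bytes_emitted=0
After char 1 ('U'=20): chars_in_quartet=2 acc=0xE14 bytes_emitted=0
After char 2 ('Y'=24): chars_in_quartet=3 acc=0x38518 bytes_emitted=0
After char 3 ('t'=45): chars_in_quartet=4 acc=0xE1462D -> emit E1 46 2D, reset; bytes_emitted=3
After char 4 ('S'=18): chars_in_quartet=1 acc=0x12 bytes_emitted=3
After char 5 ('C'=2): chars_in_quartet=2 acc=0x482 bytes_emitted=3
After char 6 ('9'=61): chars_in_quartet=3 acc=0x120BD bytes_emitted=3
After char 7 ('B'=1): chars_in_quartet=4 acc=0x482F41 -> emit 48 2F 41, reset; bytes_emitted=6
After char 8 ('5'=57): chars_in_quartet=1 acc=0x39 bytes_emitted=6
After char 9 ('w'=48): chars_in_quartet=2 acc=0xE70 bytes_emitted=6
After char 10 ('m'=38): chars_in_quartet=3 acc=0x39C26 bytes_emitted=6
After char 11 ('r'=43): chars_in_quartet=4 acc=0xE709AB -> emit E7 09 AB, reset; bytes_emitted=9

Answer: E1 46 2D 48 2F 41 E7 09 AB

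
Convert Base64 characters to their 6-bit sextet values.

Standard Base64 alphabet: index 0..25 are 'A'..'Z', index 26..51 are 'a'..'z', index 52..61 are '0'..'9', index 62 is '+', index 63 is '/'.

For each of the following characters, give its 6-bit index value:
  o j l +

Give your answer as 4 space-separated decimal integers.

Answer: 40 35 37 62

Derivation:
'o': a..z range, 26 + ord('o') − ord('a') = 40
'j': a..z range, 26 + ord('j') − ord('a') = 35
'l': a..z range, 26 + ord('l') − ord('a') = 37
'+': index 62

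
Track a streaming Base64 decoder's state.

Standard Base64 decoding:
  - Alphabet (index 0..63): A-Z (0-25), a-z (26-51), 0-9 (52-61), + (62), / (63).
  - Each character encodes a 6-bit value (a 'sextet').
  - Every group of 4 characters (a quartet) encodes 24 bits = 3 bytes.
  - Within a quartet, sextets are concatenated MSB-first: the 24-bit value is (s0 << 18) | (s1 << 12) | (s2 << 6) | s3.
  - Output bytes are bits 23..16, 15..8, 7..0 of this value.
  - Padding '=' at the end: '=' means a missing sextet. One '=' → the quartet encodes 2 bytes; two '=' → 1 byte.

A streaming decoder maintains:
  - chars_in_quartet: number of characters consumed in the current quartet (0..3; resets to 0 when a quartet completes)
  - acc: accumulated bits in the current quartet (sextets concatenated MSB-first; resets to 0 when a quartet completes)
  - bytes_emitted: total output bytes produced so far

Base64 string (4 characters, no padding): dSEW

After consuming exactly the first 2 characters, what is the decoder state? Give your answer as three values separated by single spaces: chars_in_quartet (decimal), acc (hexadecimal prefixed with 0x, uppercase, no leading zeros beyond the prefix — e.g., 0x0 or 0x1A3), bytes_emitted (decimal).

Answer: 2 0x752 0

Derivation:
After char 0 ('d'=29): chars_in_quartet=1 acc=0x1D bytes_emitted=0
After char 1 ('S'=18): chars_in_quartet=2 acc=0x752 bytes_emitted=0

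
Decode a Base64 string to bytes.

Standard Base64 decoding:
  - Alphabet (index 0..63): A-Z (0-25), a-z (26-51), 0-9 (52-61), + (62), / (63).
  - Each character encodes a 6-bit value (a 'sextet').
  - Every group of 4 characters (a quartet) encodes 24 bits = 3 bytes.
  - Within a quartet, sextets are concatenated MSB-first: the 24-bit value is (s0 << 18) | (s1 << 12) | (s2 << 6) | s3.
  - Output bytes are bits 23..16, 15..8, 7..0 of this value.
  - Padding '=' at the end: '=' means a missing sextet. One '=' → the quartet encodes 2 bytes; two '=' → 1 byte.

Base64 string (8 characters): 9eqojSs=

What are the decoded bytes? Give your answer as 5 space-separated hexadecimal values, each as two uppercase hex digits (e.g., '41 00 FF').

After char 0 ('9'=61): chars_in_quartet=1 acc=0x3D bytes_emitted=0
After char 1 ('e'=30): chars_in_quartet=2 acc=0xF5E bytes_emitted=0
After char 2 ('q'=42): chars_in_quartet=3 acc=0x3D7AA bytes_emitted=0
After char 3 ('o'=40): chars_in_quartet=4 acc=0xF5EAA8 -> emit F5 EA A8, reset; bytes_emitted=3
After char 4 ('j'=35): chars_in_quartet=1 acc=0x23 bytes_emitted=3
After char 5 ('S'=18): chars_in_quartet=2 acc=0x8D2 bytes_emitted=3
After char 6 ('s'=44): chars_in_quartet=3 acc=0x234AC bytes_emitted=3
Padding '=': partial quartet acc=0x234AC -> emit 8D 2B; bytes_emitted=5

Answer: F5 EA A8 8D 2B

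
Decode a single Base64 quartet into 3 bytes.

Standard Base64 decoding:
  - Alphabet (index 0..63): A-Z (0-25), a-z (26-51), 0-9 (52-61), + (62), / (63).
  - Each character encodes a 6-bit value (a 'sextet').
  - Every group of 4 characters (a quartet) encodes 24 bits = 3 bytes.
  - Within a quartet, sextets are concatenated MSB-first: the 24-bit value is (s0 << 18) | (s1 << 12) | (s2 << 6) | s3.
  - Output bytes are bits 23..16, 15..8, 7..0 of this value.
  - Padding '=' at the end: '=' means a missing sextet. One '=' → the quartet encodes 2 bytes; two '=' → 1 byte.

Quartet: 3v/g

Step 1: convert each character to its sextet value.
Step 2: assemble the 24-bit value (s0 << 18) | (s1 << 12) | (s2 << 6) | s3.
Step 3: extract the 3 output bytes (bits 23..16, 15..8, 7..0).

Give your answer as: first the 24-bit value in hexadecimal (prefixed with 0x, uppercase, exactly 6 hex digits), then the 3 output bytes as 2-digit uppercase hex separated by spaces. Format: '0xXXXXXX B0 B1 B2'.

Answer: 0xDEFFE0 DE FF E0

Derivation:
Sextets: 3=55, v=47, /=63, g=32
24-bit: (55<<18) | (47<<12) | (63<<6) | 32
      = 0xDC0000 | 0x02F000 | 0x000FC0 | 0x000020
      = 0xDEFFE0
Bytes: (v>>16)&0xFF=DE, (v>>8)&0xFF=FF, v&0xFF=E0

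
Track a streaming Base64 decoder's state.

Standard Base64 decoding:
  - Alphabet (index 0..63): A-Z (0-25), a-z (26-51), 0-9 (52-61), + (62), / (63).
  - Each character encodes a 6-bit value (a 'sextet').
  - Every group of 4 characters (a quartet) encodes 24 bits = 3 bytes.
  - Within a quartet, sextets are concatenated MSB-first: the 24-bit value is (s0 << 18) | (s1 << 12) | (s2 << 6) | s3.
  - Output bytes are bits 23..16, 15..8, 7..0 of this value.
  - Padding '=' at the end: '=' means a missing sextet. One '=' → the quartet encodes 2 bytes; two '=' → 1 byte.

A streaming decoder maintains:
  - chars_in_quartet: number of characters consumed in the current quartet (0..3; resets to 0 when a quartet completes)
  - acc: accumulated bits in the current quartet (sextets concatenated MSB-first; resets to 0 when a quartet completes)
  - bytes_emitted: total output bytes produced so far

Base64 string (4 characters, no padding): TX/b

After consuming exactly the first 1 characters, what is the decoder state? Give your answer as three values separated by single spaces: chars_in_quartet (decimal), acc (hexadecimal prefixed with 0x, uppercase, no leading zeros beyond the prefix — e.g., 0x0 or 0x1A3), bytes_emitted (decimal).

Answer: 1 0x13 0

Derivation:
After char 0 ('T'=19): chars_in_quartet=1 acc=0x13 bytes_emitted=0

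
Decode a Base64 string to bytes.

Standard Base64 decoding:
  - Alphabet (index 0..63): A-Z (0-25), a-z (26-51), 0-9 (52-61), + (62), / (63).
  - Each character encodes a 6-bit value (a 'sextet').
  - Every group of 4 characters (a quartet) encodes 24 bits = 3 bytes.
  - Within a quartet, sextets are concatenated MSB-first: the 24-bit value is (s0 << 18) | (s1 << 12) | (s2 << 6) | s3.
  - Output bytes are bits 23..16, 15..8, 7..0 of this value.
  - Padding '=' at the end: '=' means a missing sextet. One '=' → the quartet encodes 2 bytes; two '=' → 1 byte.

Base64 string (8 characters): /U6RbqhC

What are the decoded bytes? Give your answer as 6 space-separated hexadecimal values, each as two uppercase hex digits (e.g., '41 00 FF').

Answer: FD 4E 91 6E A8 42

Derivation:
After char 0 ('/'=63): chars_in_quartet=1 acc=0x3F bytes_emitted=0
After char 1 ('U'=20): chars_in_quartet=2 acc=0xFD4 bytes_emitted=0
After char 2 ('6'=58): chars_in_quartet=3 acc=0x3F53A bytes_emitted=0
After char 3 ('R'=17): chars_in_quartet=4 acc=0xFD4E91 -> emit FD 4E 91, reset; bytes_emitted=3
After char 4 ('b'=27): chars_in_quartet=1 acc=0x1B bytes_emitted=3
After char 5 ('q'=42): chars_in_quartet=2 acc=0x6EA bytes_emitted=3
After char 6 ('h'=33): chars_in_quartet=3 acc=0x1BAA1 bytes_emitted=3
After char 7 ('C'=2): chars_in_quartet=4 acc=0x6EA842 -> emit 6E A8 42, reset; bytes_emitted=6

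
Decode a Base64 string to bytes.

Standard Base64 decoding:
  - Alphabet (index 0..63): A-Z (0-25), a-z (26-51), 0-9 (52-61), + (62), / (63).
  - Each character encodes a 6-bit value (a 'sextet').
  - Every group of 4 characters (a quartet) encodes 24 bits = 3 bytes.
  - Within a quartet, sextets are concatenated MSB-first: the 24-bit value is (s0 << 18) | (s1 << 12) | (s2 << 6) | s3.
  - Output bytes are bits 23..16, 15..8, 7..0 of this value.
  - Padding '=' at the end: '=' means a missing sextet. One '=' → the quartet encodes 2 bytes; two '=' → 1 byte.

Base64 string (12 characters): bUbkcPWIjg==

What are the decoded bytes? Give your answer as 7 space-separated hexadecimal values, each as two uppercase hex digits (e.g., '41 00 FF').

Answer: 6D 46 E4 70 F5 88 8E

Derivation:
After char 0 ('b'=27): chars_in_quartet=1 acc=0x1B bytes_emitted=0
After char 1 ('U'=20): chars_in_quartet=2 acc=0x6D4 bytes_emitted=0
After char 2 ('b'=27): chars_in_quartet=3 acc=0x1B51B bytes_emitted=0
After char 3 ('k'=36): chars_in_quartet=4 acc=0x6D46E4 -> emit 6D 46 E4, reset; bytes_emitted=3
After char 4 ('c'=28): chars_in_quartet=1 acc=0x1C bytes_emitted=3
After char 5 ('P'=15): chars_in_quartet=2 acc=0x70F bytes_emitted=3
After char 6 ('W'=22): chars_in_quartet=3 acc=0x1C3D6 bytes_emitted=3
After char 7 ('I'=8): chars_in_quartet=4 acc=0x70F588 -> emit 70 F5 88, reset; bytes_emitted=6
After char 8 ('j'=35): chars_in_quartet=1 acc=0x23 bytes_emitted=6
After char 9 ('g'=32): chars_in_quartet=2 acc=0x8E0 bytes_emitted=6
Padding '==': partial quartet acc=0x8E0 -> emit 8E; bytes_emitted=7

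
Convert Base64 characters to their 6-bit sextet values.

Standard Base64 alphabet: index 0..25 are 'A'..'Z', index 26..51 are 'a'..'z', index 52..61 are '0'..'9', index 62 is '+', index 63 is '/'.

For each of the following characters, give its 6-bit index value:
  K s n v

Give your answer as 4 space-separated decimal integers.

Answer: 10 44 39 47

Derivation:
'K': A..Z range, ord('K') − ord('A') = 10
's': a..z range, 26 + ord('s') − ord('a') = 44
'n': a..z range, 26 + ord('n') − ord('a') = 39
'v': a..z range, 26 + ord('v') − ord('a') = 47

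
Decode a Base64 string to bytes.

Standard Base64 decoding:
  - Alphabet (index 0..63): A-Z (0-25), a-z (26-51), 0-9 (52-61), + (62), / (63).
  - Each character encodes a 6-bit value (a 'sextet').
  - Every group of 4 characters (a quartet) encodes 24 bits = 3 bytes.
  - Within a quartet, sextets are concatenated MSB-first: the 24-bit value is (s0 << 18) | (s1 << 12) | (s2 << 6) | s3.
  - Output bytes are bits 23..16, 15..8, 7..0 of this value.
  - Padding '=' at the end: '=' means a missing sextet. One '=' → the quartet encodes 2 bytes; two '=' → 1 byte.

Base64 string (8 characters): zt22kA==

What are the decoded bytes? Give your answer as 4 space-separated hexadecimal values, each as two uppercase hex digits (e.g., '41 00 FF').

After char 0 ('z'=51): chars_in_quartet=1 acc=0x33 bytes_emitted=0
After char 1 ('t'=45): chars_in_quartet=2 acc=0xCED bytes_emitted=0
After char 2 ('2'=54): chars_in_quartet=3 acc=0x33B76 bytes_emitted=0
After char 3 ('2'=54): chars_in_quartet=4 acc=0xCEDDB6 -> emit CE DD B6, reset; bytes_emitted=3
After char 4 ('k'=36): chars_in_quartet=1 acc=0x24 bytes_emitted=3
After char 5 ('A'=0): chars_in_quartet=2 acc=0x900 bytes_emitted=3
Padding '==': partial quartet acc=0x900 -> emit 90; bytes_emitted=4

Answer: CE DD B6 90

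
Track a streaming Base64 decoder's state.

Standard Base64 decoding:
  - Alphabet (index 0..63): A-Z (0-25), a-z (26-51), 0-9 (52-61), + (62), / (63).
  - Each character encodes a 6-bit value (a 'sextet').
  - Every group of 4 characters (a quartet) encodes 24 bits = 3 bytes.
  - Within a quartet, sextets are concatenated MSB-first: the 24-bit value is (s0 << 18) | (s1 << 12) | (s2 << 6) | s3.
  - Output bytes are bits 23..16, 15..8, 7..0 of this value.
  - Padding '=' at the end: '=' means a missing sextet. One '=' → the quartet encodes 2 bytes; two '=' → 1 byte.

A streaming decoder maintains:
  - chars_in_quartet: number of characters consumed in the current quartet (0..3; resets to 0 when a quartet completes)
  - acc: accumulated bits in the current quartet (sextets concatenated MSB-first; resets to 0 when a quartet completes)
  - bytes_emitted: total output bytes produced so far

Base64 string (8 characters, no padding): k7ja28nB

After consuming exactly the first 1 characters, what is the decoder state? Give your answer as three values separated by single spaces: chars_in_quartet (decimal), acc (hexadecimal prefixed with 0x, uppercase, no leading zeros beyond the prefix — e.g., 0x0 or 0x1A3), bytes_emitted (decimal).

After char 0 ('k'=36): chars_in_quartet=1 acc=0x24 bytes_emitted=0

Answer: 1 0x24 0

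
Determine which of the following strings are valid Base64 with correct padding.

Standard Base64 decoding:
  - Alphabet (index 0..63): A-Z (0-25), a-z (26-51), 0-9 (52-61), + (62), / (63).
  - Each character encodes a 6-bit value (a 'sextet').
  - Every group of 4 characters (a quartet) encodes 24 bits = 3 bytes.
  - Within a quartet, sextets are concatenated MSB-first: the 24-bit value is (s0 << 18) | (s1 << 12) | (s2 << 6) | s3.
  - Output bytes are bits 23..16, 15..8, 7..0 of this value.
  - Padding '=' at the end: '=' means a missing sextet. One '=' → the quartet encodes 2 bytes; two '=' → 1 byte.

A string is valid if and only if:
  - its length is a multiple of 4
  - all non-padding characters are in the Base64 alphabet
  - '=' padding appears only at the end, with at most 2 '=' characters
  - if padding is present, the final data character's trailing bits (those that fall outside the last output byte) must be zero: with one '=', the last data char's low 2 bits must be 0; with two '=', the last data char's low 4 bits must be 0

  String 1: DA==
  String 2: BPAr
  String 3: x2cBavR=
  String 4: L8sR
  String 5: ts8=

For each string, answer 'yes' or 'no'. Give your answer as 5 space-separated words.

Answer: yes yes no yes yes

Derivation:
String 1: 'DA==' → valid
String 2: 'BPAr' → valid
String 3: 'x2cBavR=' → invalid (bad trailing bits)
String 4: 'L8sR' → valid
String 5: 'ts8=' → valid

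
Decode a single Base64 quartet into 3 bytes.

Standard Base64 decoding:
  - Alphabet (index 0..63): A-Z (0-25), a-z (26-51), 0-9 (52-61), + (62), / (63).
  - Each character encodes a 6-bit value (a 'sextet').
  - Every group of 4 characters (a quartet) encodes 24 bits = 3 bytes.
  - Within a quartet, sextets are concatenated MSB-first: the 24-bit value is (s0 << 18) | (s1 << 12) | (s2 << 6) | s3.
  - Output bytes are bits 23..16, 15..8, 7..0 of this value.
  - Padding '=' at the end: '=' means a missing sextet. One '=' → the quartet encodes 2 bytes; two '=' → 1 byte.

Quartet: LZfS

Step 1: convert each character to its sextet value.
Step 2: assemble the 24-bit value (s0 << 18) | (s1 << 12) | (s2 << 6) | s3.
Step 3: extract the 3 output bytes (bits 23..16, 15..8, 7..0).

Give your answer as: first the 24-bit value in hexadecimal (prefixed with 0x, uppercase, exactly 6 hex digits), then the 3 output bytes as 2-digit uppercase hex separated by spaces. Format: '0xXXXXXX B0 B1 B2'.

Answer: 0x2D97D2 2D 97 D2

Derivation:
Sextets: L=11, Z=25, f=31, S=18
24-bit: (11<<18) | (25<<12) | (31<<6) | 18
      = 0x2C0000 | 0x019000 | 0x0007C0 | 0x000012
      = 0x2D97D2
Bytes: (v>>16)&0xFF=2D, (v>>8)&0xFF=97, v&0xFF=D2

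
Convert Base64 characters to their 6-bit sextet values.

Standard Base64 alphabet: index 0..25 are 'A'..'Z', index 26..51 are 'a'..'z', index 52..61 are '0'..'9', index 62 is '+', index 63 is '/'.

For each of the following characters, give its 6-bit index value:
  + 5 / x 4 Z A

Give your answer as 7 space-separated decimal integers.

'+': index 62
'5': 0..9 range, 52 + ord('5') − ord('0') = 57
'/': index 63
'x': a..z range, 26 + ord('x') − ord('a') = 49
'4': 0..9 range, 52 + ord('4') − ord('0') = 56
'Z': A..Z range, ord('Z') − ord('A') = 25
'A': A..Z range, ord('A') − ord('A') = 0

Answer: 62 57 63 49 56 25 0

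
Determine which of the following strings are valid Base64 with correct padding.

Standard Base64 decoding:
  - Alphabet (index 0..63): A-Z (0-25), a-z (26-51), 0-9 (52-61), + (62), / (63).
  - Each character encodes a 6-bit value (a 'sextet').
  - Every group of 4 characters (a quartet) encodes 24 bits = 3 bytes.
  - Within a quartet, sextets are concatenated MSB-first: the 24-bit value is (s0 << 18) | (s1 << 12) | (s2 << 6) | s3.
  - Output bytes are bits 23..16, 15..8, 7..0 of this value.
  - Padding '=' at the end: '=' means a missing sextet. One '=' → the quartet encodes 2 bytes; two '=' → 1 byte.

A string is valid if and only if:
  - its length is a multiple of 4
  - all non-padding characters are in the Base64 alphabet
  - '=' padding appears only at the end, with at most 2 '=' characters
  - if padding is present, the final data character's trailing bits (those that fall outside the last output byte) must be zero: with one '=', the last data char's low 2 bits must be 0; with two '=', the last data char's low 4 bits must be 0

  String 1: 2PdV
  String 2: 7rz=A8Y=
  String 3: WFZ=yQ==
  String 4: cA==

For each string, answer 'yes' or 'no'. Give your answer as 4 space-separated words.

Answer: yes no no yes

Derivation:
String 1: '2PdV' → valid
String 2: '7rz=A8Y=' → invalid (bad char(s): ['=']; '=' in middle)
String 3: 'WFZ=yQ==' → invalid (bad char(s): ['=']; '=' in middle)
String 4: 'cA==' → valid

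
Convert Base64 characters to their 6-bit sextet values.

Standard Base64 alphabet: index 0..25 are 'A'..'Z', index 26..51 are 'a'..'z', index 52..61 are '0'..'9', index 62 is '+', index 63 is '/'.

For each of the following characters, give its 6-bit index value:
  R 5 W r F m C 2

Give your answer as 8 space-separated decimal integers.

'R': A..Z range, ord('R') − ord('A') = 17
'5': 0..9 range, 52 + ord('5') − ord('0') = 57
'W': A..Z range, ord('W') − ord('A') = 22
'r': a..z range, 26 + ord('r') − ord('a') = 43
'F': A..Z range, ord('F') − ord('A') = 5
'm': a..z range, 26 + ord('m') − ord('a') = 38
'C': A..Z range, ord('C') − ord('A') = 2
'2': 0..9 range, 52 + ord('2') − ord('0') = 54

Answer: 17 57 22 43 5 38 2 54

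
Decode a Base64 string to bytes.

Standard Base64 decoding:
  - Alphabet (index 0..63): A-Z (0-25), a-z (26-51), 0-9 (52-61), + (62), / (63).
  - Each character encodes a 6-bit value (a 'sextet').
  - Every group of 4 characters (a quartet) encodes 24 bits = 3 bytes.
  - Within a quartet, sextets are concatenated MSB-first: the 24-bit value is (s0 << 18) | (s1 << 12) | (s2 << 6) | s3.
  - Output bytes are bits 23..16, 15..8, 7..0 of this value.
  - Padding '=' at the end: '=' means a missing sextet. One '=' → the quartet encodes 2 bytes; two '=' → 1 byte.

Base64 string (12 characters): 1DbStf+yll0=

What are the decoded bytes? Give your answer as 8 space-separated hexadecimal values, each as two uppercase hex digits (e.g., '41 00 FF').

After char 0 ('1'=53): chars_in_quartet=1 acc=0x35 bytes_emitted=0
After char 1 ('D'=3): chars_in_quartet=2 acc=0xD43 bytes_emitted=0
After char 2 ('b'=27): chars_in_quartet=3 acc=0x350DB bytes_emitted=0
After char 3 ('S'=18): chars_in_quartet=4 acc=0xD436D2 -> emit D4 36 D2, reset; bytes_emitted=3
After char 4 ('t'=45): chars_in_quartet=1 acc=0x2D bytes_emitted=3
After char 5 ('f'=31): chars_in_quartet=2 acc=0xB5F bytes_emitted=3
After char 6 ('+'=62): chars_in_quartet=3 acc=0x2D7FE bytes_emitted=3
After char 7 ('y'=50): chars_in_quartet=4 acc=0xB5FFB2 -> emit B5 FF B2, reset; bytes_emitted=6
After char 8 ('l'=37): chars_in_quartet=1 acc=0x25 bytes_emitted=6
After char 9 ('l'=37): chars_in_quartet=2 acc=0x965 bytes_emitted=6
After char 10 ('0'=52): chars_in_quartet=3 acc=0x25974 bytes_emitted=6
Padding '=': partial quartet acc=0x25974 -> emit 96 5D; bytes_emitted=8

Answer: D4 36 D2 B5 FF B2 96 5D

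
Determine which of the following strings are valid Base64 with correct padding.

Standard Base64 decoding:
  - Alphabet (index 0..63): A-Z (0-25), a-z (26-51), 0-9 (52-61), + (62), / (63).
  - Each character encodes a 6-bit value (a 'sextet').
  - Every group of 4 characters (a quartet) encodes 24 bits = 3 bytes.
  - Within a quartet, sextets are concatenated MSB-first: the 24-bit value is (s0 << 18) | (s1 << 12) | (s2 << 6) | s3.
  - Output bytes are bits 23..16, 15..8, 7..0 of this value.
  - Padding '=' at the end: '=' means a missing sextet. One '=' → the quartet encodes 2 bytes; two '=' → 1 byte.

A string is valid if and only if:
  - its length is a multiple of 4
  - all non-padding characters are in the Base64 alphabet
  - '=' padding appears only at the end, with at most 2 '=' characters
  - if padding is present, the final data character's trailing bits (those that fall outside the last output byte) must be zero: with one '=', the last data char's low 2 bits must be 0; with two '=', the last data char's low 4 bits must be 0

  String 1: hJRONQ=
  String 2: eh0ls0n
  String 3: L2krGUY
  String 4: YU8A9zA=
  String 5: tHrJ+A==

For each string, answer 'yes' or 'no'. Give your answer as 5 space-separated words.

Answer: no no no yes yes

Derivation:
String 1: 'hJRONQ=' → invalid (len=7 not mult of 4)
String 2: 'eh0ls0n' → invalid (len=7 not mult of 4)
String 3: 'L2krGUY' → invalid (len=7 not mult of 4)
String 4: 'YU8A9zA=' → valid
String 5: 'tHrJ+A==' → valid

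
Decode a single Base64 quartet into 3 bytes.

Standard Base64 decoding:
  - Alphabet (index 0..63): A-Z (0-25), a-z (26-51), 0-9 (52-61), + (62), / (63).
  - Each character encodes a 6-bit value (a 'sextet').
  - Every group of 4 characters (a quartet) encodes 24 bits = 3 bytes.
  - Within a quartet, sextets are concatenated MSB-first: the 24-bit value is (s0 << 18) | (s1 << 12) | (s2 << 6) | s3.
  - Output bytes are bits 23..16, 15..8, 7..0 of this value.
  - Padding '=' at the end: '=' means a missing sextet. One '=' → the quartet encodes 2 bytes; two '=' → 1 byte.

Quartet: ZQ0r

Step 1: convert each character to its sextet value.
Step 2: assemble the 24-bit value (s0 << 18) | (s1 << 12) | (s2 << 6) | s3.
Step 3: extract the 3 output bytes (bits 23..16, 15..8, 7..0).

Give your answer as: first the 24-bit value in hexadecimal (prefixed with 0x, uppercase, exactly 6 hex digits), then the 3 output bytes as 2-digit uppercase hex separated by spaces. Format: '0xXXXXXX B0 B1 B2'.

Sextets: Z=25, Q=16, 0=52, r=43
24-bit: (25<<18) | (16<<12) | (52<<6) | 43
      = 0x640000 | 0x010000 | 0x000D00 | 0x00002B
      = 0x650D2B
Bytes: (v>>16)&0xFF=65, (v>>8)&0xFF=0D, v&0xFF=2B

Answer: 0x650D2B 65 0D 2B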